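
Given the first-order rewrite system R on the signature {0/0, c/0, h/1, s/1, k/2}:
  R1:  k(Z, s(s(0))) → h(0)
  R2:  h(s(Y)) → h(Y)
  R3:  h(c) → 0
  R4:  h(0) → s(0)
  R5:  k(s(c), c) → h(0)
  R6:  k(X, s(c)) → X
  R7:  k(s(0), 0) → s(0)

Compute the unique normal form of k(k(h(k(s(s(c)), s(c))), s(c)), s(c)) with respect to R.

1. k(k(h(k(s(s(c)), s(c))), s(c)), s(c))  →  k(h(k(s(s(c)), s(c))), s(c))   [R6 at ε]
2. k(h(k(s(s(c)), s(c))), s(c))  →  h(k(s(s(c)), s(c)))   [R6 at ε]
3. h(k(s(s(c)), s(c)))  →  h(s(s(c)))   [R6 at 1]
4. h(s(s(c)))  →  h(s(c))   [R2 at ε]
5. h(s(c))  →  h(c)   [R2 at ε]
6. h(c)  →  0   [R3 at ε]

0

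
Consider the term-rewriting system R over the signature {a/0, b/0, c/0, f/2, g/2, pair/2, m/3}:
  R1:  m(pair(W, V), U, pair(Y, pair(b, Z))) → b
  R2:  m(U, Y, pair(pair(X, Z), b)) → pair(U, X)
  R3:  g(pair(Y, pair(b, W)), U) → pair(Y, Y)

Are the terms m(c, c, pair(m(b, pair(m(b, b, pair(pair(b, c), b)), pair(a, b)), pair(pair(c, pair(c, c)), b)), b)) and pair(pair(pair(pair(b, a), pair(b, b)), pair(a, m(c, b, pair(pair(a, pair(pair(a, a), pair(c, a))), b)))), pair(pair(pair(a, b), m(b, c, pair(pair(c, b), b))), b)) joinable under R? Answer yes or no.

no — NF(t₁) = pair(c, b), NF(t₂) = pair(pair(pair(pair(b, a), pair(b, b)), pair(a, pair(c, a))), pair(pair(pair(a, b), pair(b, c)), b))

Reduce t₁ = m(c, c, pair(m(b, pair(m(b, b, pair(pair(b, c), b)), pair(a, b)), pair(pair(c, pair(c, c)), b)), b)):
1. m(c, c, pair(m(b, pair(m(b, b, pair(pair(b, c), b)), pair(a, b)), pair(pair(c, pair(c, c)), b)), b))  →  m(c, c, pair(pair(b, c), b))   [R2 at 3.1]
2. m(c, c, pair(pair(b, c), b))  →  pair(c, b)   [R2 at ε]

Reduce t₂ = pair(pair(pair(pair(b, a), pair(b, b)), pair(a, m(c, b, pair(pair(a, pair(pair(a, a), pair(c, a))), b)))), pair(pair(pair(a, b), m(b, c, pair(pair(c, b), b))), b)):
1. pair(pair(pair(pair(b, a), pair(b, b)), pair(a, m(c, b, pair(pair(a, pair(pair(a, a), pair(c, a))), b)))), pair(pair(pair(a, b), m(b, c, pair(pair(c, b), b))), b))  →  pair(pair(pair(pair(b, a), pair(b, b)), pair(a, pair(c, a))), pair(pair(pair(a, b), m(b, c, pair(pair(c, b), b))), b))   [R2 at 1.2.2]
2. pair(pair(pair(pair(b, a), pair(b, b)), pair(a, pair(c, a))), pair(pair(pair(a, b), m(b, c, pair(pair(c, b), b))), b))  →  pair(pair(pair(pair(b, a), pair(b, b)), pair(a, pair(c, a))), pair(pair(pair(a, b), pair(b, c)), b))   [R2 at 2.1.2]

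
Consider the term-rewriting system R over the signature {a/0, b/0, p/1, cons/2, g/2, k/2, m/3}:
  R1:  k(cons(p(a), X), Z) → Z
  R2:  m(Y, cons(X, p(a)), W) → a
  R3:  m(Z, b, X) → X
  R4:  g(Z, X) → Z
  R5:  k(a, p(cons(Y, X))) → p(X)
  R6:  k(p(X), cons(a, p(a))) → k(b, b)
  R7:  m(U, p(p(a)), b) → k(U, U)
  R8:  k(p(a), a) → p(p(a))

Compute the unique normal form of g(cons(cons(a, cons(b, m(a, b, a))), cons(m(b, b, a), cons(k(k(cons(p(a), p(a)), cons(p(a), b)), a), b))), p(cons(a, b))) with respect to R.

cons(cons(a, cons(b, a)), cons(a, cons(a, b)))

1. g(cons(cons(a, cons(b, m(a, b, a))), cons(m(b, b, a), cons(k(k(cons(p(a), p(a)), cons(p(a), b)), a), b))), p(cons(a, b)))  →  cons(cons(a, cons(b, m(a, b, a))), cons(m(b, b, a), cons(k(k(cons(p(a), p(a)), cons(p(a), b)), a), b)))   [R4 at ε]
2. cons(cons(a, cons(b, m(a, b, a))), cons(m(b, b, a), cons(k(k(cons(p(a), p(a)), cons(p(a), b)), a), b)))  →  cons(cons(a, cons(b, a)), cons(m(b, b, a), cons(k(k(cons(p(a), p(a)), cons(p(a), b)), a), b)))   [R3 at 1.2.2]
3. cons(cons(a, cons(b, a)), cons(m(b, b, a), cons(k(k(cons(p(a), p(a)), cons(p(a), b)), a), b)))  →  cons(cons(a, cons(b, a)), cons(a, cons(k(k(cons(p(a), p(a)), cons(p(a), b)), a), b)))   [R3 at 2.1]
4. cons(cons(a, cons(b, a)), cons(a, cons(k(k(cons(p(a), p(a)), cons(p(a), b)), a), b)))  →  cons(cons(a, cons(b, a)), cons(a, cons(k(cons(p(a), b), a), b)))   [R1 at 2.2.1.1]
5. cons(cons(a, cons(b, a)), cons(a, cons(k(cons(p(a), b), a), b)))  →  cons(cons(a, cons(b, a)), cons(a, cons(a, b)))   [R1 at 2.2.1]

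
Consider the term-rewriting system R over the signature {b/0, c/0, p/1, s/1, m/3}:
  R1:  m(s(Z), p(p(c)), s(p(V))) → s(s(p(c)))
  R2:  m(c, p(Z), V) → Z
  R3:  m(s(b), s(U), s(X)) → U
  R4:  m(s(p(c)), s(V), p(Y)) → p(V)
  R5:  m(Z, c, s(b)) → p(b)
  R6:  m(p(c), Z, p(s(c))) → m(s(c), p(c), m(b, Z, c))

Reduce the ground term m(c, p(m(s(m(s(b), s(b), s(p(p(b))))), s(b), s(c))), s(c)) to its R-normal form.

b

1. m(c, p(m(s(m(s(b), s(b), s(p(p(b))))), s(b), s(c))), s(c))  →  m(s(m(s(b), s(b), s(p(p(b))))), s(b), s(c))   [R2 at ε]
2. m(s(m(s(b), s(b), s(p(p(b))))), s(b), s(c))  →  m(s(b), s(b), s(c))   [R3 at 1.1]
3. m(s(b), s(b), s(c))  →  b   [R3 at ε]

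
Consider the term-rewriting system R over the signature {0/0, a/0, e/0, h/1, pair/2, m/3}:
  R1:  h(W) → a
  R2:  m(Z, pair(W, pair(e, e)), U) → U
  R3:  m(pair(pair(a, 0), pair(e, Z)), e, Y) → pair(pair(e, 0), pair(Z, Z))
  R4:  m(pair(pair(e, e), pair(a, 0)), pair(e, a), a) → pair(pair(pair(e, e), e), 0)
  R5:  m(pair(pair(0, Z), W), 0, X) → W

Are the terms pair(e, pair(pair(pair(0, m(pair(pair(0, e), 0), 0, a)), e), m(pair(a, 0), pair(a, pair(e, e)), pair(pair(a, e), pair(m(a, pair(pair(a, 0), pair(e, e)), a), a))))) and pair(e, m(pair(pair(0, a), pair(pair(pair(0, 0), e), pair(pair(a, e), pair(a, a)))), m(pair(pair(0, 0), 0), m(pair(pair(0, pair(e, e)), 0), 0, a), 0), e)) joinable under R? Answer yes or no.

yes — NF(t₁) = pair(e, pair(pair(pair(0, 0), e), pair(pair(a, e), pair(a, a)))), NF(t₂) = pair(e, pair(pair(pair(0, 0), e), pair(pair(a, e), pair(a, a))))

Reduce t₁ = pair(e, pair(pair(pair(0, m(pair(pair(0, e), 0), 0, a)), e), m(pair(a, 0), pair(a, pair(e, e)), pair(pair(a, e), pair(m(a, pair(pair(a, 0), pair(e, e)), a), a))))):
1. pair(e, pair(pair(pair(0, m(pair(pair(0, e), 0), 0, a)), e), m(pair(a, 0), pair(a, pair(e, e)), pair(pair(a, e), pair(m(a, pair(pair(a, 0), pair(e, e)), a), a)))))  →  pair(e, pair(pair(pair(0, 0), e), m(pair(a, 0), pair(a, pair(e, e)), pair(pair(a, e), pair(m(a, pair(pair(a, 0), pair(e, e)), a), a)))))   [R5 at 2.1.1.2]
2. pair(e, pair(pair(pair(0, 0), e), m(pair(a, 0), pair(a, pair(e, e)), pair(pair(a, e), pair(m(a, pair(pair(a, 0), pair(e, e)), a), a)))))  →  pair(e, pair(pair(pair(0, 0), e), pair(pair(a, e), pair(m(a, pair(pair(a, 0), pair(e, e)), a), a))))   [R2 at 2.2]
3. pair(e, pair(pair(pair(0, 0), e), pair(pair(a, e), pair(m(a, pair(pair(a, 0), pair(e, e)), a), a))))  →  pair(e, pair(pair(pair(0, 0), e), pair(pair(a, e), pair(a, a))))   [R2 at 2.2.2.1]

Reduce t₂ = pair(e, m(pair(pair(0, a), pair(pair(pair(0, 0), e), pair(pair(a, e), pair(a, a)))), m(pair(pair(0, 0), 0), m(pair(pair(0, pair(e, e)), 0), 0, a), 0), e)):
1. pair(e, m(pair(pair(0, a), pair(pair(pair(0, 0), e), pair(pair(a, e), pair(a, a)))), m(pair(pair(0, 0), 0), m(pair(pair(0, pair(e, e)), 0), 0, a), 0), e))  →  pair(e, m(pair(pair(0, a), pair(pair(pair(0, 0), e), pair(pair(a, e), pair(a, a)))), m(pair(pair(0, 0), 0), 0, 0), e))   [R5 at 2.2.2]
2. pair(e, m(pair(pair(0, a), pair(pair(pair(0, 0), e), pair(pair(a, e), pair(a, a)))), m(pair(pair(0, 0), 0), 0, 0), e))  →  pair(e, m(pair(pair(0, a), pair(pair(pair(0, 0), e), pair(pair(a, e), pair(a, a)))), 0, e))   [R5 at 2.2]
3. pair(e, m(pair(pair(0, a), pair(pair(pair(0, 0), e), pair(pair(a, e), pair(a, a)))), 0, e))  →  pair(e, pair(pair(pair(0, 0), e), pair(pair(a, e), pair(a, a))))   [R5 at 2]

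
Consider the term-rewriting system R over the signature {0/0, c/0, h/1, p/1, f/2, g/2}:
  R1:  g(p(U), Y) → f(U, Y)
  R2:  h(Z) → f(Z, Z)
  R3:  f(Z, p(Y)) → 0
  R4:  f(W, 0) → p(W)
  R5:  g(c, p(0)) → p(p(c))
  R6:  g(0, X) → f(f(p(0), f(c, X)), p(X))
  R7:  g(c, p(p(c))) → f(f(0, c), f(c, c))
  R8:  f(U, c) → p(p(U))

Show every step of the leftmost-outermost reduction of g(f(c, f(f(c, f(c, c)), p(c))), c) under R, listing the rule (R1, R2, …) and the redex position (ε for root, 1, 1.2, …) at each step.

1. g(f(c, f(f(c, f(c, c)), p(c))), c)  →  g(f(c, 0), c)   [R3 at 1.2]
2. g(f(c, 0), c)  →  g(p(c), c)   [R4 at 1]
3. g(p(c), c)  →  f(c, c)   [R1 at ε]
4. f(c, c)  →  p(p(c))   [R8 at ε]

p(p(c))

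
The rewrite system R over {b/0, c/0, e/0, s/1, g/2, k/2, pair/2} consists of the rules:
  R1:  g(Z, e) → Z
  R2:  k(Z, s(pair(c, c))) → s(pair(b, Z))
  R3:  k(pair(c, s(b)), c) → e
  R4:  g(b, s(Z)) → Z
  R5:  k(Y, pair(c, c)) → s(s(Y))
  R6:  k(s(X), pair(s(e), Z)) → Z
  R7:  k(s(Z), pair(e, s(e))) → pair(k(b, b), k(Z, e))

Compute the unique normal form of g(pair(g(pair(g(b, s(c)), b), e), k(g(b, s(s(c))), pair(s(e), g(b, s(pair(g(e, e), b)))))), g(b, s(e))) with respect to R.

1. g(pair(g(pair(g(b, s(c)), b), e), k(g(b, s(s(c))), pair(s(e), g(b, s(pair(g(e, e), b)))))), g(b, s(e)))  →  g(pair(pair(g(b, s(c)), b), k(g(b, s(s(c))), pair(s(e), g(b, s(pair(g(e, e), b)))))), g(b, s(e)))   [R1 at 1.1]
2. g(pair(pair(g(b, s(c)), b), k(g(b, s(s(c))), pair(s(e), g(b, s(pair(g(e, e), b)))))), g(b, s(e)))  →  g(pair(pair(c, b), k(g(b, s(s(c))), pair(s(e), g(b, s(pair(g(e, e), b)))))), g(b, s(e)))   [R4 at 1.1.1]
3. g(pair(pair(c, b), k(g(b, s(s(c))), pair(s(e), g(b, s(pair(g(e, e), b)))))), g(b, s(e)))  →  g(pair(pair(c, b), k(s(c), pair(s(e), g(b, s(pair(g(e, e), b)))))), g(b, s(e)))   [R4 at 1.2.1]
4. g(pair(pair(c, b), k(s(c), pair(s(e), g(b, s(pair(g(e, e), b)))))), g(b, s(e)))  →  g(pair(pair(c, b), g(b, s(pair(g(e, e), b)))), g(b, s(e)))   [R6 at 1.2]
5. g(pair(pair(c, b), g(b, s(pair(g(e, e), b)))), g(b, s(e)))  →  g(pair(pair(c, b), pair(g(e, e), b)), g(b, s(e)))   [R4 at 1.2]
6. g(pair(pair(c, b), pair(g(e, e), b)), g(b, s(e)))  →  g(pair(pair(c, b), pair(e, b)), g(b, s(e)))   [R1 at 1.2.1]
7. g(pair(pair(c, b), pair(e, b)), g(b, s(e)))  →  g(pair(pair(c, b), pair(e, b)), e)   [R4 at 2]
8. g(pair(pair(c, b), pair(e, b)), e)  →  pair(pair(c, b), pair(e, b))   [R1 at ε]

pair(pair(c, b), pair(e, b))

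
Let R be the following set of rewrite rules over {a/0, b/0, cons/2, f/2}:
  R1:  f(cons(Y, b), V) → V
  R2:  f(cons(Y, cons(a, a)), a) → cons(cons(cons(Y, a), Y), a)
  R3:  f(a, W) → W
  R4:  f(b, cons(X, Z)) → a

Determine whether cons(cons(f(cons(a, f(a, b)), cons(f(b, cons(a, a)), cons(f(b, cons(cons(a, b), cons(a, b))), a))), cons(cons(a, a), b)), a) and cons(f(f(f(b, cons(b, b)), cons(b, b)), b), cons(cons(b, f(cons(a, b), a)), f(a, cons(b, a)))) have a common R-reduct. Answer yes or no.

Reduce t₁ = cons(cons(f(cons(a, f(a, b)), cons(f(b, cons(a, a)), cons(f(b, cons(cons(a, b), cons(a, b))), a))), cons(cons(a, a), b)), a):
1. cons(cons(f(cons(a, f(a, b)), cons(f(b, cons(a, a)), cons(f(b, cons(cons(a, b), cons(a, b))), a))), cons(cons(a, a), b)), a)  →  cons(cons(f(cons(a, b), cons(f(b, cons(a, a)), cons(f(b, cons(cons(a, b), cons(a, b))), a))), cons(cons(a, a), b)), a)   [R3 at 1.1.1.2]
2. cons(cons(f(cons(a, b), cons(f(b, cons(a, a)), cons(f(b, cons(cons(a, b), cons(a, b))), a))), cons(cons(a, a), b)), a)  →  cons(cons(cons(f(b, cons(a, a)), cons(f(b, cons(cons(a, b), cons(a, b))), a)), cons(cons(a, a), b)), a)   [R1 at 1.1]
3. cons(cons(cons(f(b, cons(a, a)), cons(f(b, cons(cons(a, b), cons(a, b))), a)), cons(cons(a, a), b)), a)  →  cons(cons(cons(a, cons(f(b, cons(cons(a, b), cons(a, b))), a)), cons(cons(a, a), b)), a)   [R4 at 1.1.1]
4. cons(cons(cons(a, cons(f(b, cons(cons(a, b), cons(a, b))), a)), cons(cons(a, a), b)), a)  →  cons(cons(cons(a, cons(a, a)), cons(cons(a, a), b)), a)   [R4 at 1.1.2.1]

Reduce t₂ = cons(f(f(f(b, cons(b, b)), cons(b, b)), b), cons(cons(b, f(cons(a, b), a)), f(a, cons(b, a)))):
1. cons(f(f(f(b, cons(b, b)), cons(b, b)), b), cons(cons(b, f(cons(a, b), a)), f(a, cons(b, a))))  →  cons(f(f(a, cons(b, b)), b), cons(cons(b, f(cons(a, b), a)), f(a, cons(b, a))))   [R4 at 1.1.1]
2. cons(f(f(a, cons(b, b)), b), cons(cons(b, f(cons(a, b), a)), f(a, cons(b, a))))  →  cons(f(cons(b, b), b), cons(cons(b, f(cons(a, b), a)), f(a, cons(b, a))))   [R3 at 1.1]
3. cons(f(cons(b, b), b), cons(cons(b, f(cons(a, b), a)), f(a, cons(b, a))))  →  cons(b, cons(cons(b, f(cons(a, b), a)), f(a, cons(b, a))))   [R1 at 1]
4. cons(b, cons(cons(b, f(cons(a, b), a)), f(a, cons(b, a))))  →  cons(b, cons(cons(b, a), f(a, cons(b, a))))   [R1 at 2.1.2]
5. cons(b, cons(cons(b, a), f(a, cons(b, a))))  →  cons(b, cons(cons(b, a), cons(b, a)))   [R3 at 2.2]

no — NF(t₁) = cons(cons(cons(a, cons(a, a)), cons(cons(a, a), b)), a), NF(t₂) = cons(b, cons(cons(b, a), cons(b, a)))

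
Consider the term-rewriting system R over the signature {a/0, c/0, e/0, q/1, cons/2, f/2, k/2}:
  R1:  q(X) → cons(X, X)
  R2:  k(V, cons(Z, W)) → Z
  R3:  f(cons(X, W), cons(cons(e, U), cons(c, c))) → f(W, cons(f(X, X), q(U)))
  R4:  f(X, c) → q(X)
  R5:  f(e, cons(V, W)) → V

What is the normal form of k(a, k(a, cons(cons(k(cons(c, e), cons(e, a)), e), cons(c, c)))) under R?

e

1. k(a, k(a, cons(cons(k(cons(c, e), cons(e, a)), e), cons(c, c))))  →  k(a, cons(k(cons(c, e), cons(e, a)), e))   [R2 at 2]
2. k(a, cons(k(cons(c, e), cons(e, a)), e))  →  k(cons(c, e), cons(e, a))   [R2 at ε]
3. k(cons(c, e), cons(e, a))  →  e   [R2 at ε]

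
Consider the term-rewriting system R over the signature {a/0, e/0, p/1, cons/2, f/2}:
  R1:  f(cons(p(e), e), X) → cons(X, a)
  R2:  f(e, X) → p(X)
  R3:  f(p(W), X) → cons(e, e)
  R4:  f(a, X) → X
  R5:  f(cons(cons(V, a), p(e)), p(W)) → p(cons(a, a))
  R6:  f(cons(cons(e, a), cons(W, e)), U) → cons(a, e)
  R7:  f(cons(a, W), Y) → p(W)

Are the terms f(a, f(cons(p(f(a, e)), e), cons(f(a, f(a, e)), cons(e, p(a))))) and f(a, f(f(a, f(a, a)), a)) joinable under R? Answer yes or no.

Reduce t₁ = f(a, f(cons(p(f(a, e)), e), cons(f(a, f(a, e)), cons(e, p(a))))):
1. f(a, f(cons(p(f(a, e)), e), cons(f(a, f(a, e)), cons(e, p(a)))))  →  f(cons(p(f(a, e)), e), cons(f(a, f(a, e)), cons(e, p(a))))   [R4 at ε]
2. f(cons(p(f(a, e)), e), cons(f(a, f(a, e)), cons(e, p(a))))  →  f(cons(p(e), e), cons(f(a, f(a, e)), cons(e, p(a))))   [R4 at 1.1.1]
3. f(cons(p(e), e), cons(f(a, f(a, e)), cons(e, p(a))))  →  cons(cons(f(a, f(a, e)), cons(e, p(a))), a)   [R1 at ε]
4. cons(cons(f(a, f(a, e)), cons(e, p(a))), a)  →  cons(cons(f(a, e), cons(e, p(a))), a)   [R4 at 1.1]
5. cons(cons(f(a, e), cons(e, p(a))), a)  →  cons(cons(e, cons(e, p(a))), a)   [R4 at 1.1]

Reduce t₂ = f(a, f(f(a, f(a, a)), a)):
1. f(a, f(f(a, f(a, a)), a))  →  f(f(a, f(a, a)), a)   [R4 at ε]
2. f(f(a, f(a, a)), a)  →  f(f(a, a), a)   [R4 at 1]
3. f(f(a, a), a)  →  f(a, a)   [R4 at 1]
4. f(a, a)  →  a   [R4 at ε]

no — NF(t₁) = cons(cons(e, cons(e, p(a))), a), NF(t₂) = a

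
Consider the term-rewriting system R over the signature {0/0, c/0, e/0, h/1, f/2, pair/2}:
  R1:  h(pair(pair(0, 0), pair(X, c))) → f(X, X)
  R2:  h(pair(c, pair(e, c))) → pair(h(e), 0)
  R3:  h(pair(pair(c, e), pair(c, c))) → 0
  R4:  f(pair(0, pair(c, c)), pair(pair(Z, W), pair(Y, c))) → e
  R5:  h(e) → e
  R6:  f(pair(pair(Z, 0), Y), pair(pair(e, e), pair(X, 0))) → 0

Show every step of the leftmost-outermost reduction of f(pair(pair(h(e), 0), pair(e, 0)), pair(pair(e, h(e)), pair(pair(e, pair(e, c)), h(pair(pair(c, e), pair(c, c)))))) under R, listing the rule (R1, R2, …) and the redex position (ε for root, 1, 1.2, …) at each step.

0

1. f(pair(pair(h(e), 0), pair(e, 0)), pair(pair(e, h(e)), pair(pair(e, pair(e, c)), h(pair(pair(c, e), pair(c, c))))))  →  f(pair(pair(e, 0), pair(e, 0)), pair(pair(e, h(e)), pair(pair(e, pair(e, c)), h(pair(pair(c, e), pair(c, c))))))   [R5 at 1.1.1]
2. f(pair(pair(e, 0), pair(e, 0)), pair(pair(e, h(e)), pair(pair(e, pair(e, c)), h(pair(pair(c, e), pair(c, c))))))  →  f(pair(pair(e, 0), pair(e, 0)), pair(pair(e, e), pair(pair(e, pair(e, c)), h(pair(pair(c, e), pair(c, c))))))   [R5 at 2.1.2]
3. f(pair(pair(e, 0), pair(e, 0)), pair(pair(e, e), pair(pair(e, pair(e, c)), h(pair(pair(c, e), pair(c, c))))))  →  f(pair(pair(e, 0), pair(e, 0)), pair(pair(e, e), pair(pair(e, pair(e, c)), 0)))   [R3 at 2.2.2]
4. f(pair(pair(e, 0), pair(e, 0)), pair(pair(e, e), pair(pair(e, pair(e, c)), 0)))  →  0   [R6 at ε]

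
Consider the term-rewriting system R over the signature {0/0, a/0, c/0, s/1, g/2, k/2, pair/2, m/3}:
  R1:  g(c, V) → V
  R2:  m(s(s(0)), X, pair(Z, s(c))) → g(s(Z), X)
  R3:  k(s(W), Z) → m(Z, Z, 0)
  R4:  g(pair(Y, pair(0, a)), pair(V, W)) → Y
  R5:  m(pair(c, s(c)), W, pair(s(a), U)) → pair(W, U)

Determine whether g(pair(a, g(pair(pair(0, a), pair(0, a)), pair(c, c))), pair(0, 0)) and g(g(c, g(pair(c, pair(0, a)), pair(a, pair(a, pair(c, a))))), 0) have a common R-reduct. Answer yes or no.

Reduce t₁ = g(pair(a, g(pair(pair(0, a), pair(0, a)), pair(c, c))), pair(0, 0)):
1. g(pair(a, g(pair(pair(0, a), pair(0, a)), pair(c, c))), pair(0, 0))  →  g(pair(a, pair(0, a)), pair(0, 0))   [R4 at 1.2]
2. g(pair(a, pair(0, a)), pair(0, 0))  →  a   [R4 at ε]

Reduce t₂ = g(g(c, g(pair(c, pair(0, a)), pair(a, pair(a, pair(c, a))))), 0):
1. g(g(c, g(pair(c, pair(0, a)), pair(a, pair(a, pair(c, a))))), 0)  →  g(g(pair(c, pair(0, a)), pair(a, pair(a, pair(c, a)))), 0)   [R1 at 1]
2. g(g(pair(c, pair(0, a)), pair(a, pair(a, pair(c, a)))), 0)  →  g(c, 0)   [R4 at 1]
3. g(c, 0)  →  0   [R1 at ε]

no — NF(t₁) = a, NF(t₂) = 0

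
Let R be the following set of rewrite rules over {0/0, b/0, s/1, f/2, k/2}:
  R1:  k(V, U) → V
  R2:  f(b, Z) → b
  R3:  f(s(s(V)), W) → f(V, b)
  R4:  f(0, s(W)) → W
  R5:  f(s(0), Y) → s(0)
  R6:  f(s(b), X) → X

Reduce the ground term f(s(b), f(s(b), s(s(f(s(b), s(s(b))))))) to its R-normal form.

1. f(s(b), f(s(b), s(s(f(s(b), s(s(b)))))))  →  f(s(b), s(s(f(s(b), s(s(b))))))   [R6 at ε]
2. f(s(b), s(s(f(s(b), s(s(b))))))  →  s(s(f(s(b), s(s(b)))))   [R6 at ε]
3. s(s(f(s(b), s(s(b)))))  →  s(s(s(s(b))))   [R6 at 1.1]

s(s(s(s(b))))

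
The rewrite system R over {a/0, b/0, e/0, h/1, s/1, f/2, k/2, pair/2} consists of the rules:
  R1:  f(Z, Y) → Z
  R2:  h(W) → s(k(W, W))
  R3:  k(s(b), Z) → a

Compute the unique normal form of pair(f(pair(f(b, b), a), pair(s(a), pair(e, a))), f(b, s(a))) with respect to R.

pair(pair(b, a), b)

1. pair(f(pair(f(b, b), a), pair(s(a), pair(e, a))), f(b, s(a)))  →  pair(pair(f(b, b), a), f(b, s(a)))   [R1 at 1]
2. pair(pair(f(b, b), a), f(b, s(a)))  →  pair(pair(b, a), f(b, s(a)))   [R1 at 1.1]
3. pair(pair(b, a), f(b, s(a)))  →  pair(pair(b, a), b)   [R1 at 2]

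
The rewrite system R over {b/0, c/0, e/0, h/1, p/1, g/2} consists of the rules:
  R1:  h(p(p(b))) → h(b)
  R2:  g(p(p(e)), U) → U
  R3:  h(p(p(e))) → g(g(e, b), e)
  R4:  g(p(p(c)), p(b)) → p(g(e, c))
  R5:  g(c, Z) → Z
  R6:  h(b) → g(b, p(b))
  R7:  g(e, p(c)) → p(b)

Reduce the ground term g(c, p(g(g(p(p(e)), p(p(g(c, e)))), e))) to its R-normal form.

p(e)

1. g(c, p(g(g(p(p(e)), p(p(g(c, e)))), e)))  →  p(g(g(p(p(e)), p(p(g(c, e)))), e))   [R5 at ε]
2. p(g(g(p(p(e)), p(p(g(c, e)))), e))  →  p(g(p(p(g(c, e))), e))   [R2 at 1.1]
3. p(g(p(p(g(c, e))), e))  →  p(g(p(p(e)), e))   [R5 at 1.1.1.1]
4. p(g(p(p(e)), e))  →  p(e)   [R2 at 1]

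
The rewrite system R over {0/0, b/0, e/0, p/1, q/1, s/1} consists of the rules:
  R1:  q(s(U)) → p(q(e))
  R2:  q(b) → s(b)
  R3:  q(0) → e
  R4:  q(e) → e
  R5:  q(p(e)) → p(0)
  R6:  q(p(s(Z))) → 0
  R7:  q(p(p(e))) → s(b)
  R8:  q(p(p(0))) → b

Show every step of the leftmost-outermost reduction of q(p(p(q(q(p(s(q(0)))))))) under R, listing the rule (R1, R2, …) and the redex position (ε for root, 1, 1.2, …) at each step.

1. q(p(p(q(q(p(s(q(0))))))))  →  q(p(p(q(0))))   [R6 at 1.1.1.1]
2. q(p(p(q(0))))  →  q(p(p(e)))   [R3 at 1.1.1]
3. q(p(p(e)))  →  s(b)   [R7 at ε]

s(b)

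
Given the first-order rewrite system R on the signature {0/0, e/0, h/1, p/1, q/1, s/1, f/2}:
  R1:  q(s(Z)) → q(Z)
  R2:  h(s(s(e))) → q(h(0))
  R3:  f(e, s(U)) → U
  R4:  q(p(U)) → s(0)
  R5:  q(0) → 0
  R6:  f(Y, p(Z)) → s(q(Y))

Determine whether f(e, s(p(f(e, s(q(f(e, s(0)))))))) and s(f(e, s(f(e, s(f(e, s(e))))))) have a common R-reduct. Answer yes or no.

Reduce t₁ = f(e, s(p(f(e, s(q(f(e, s(0)))))))):
1. f(e, s(p(f(e, s(q(f(e, s(0))))))))  →  p(f(e, s(q(f(e, s(0))))))   [R3 at ε]
2. p(f(e, s(q(f(e, s(0))))))  →  p(q(f(e, s(0))))   [R3 at 1]
3. p(q(f(e, s(0))))  →  p(q(0))   [R3 at 1.1]
4. p(q(0))  →  p(0)   [R5 at 1]

Reduce t₂ = s(f(e, s(f(e, s(f(e, s(e))))))):
1. s(f(e, s(f(e, s(f(e, s(e)))))))  →  s(f(e, s(f(e, s(e)))))   [R3 at 1]
2. s(f(e, s(f(e, s(e)))))  →  s(f(e, s(e)))   [R3 at 1]
3. s(f(e, s(e)))  →  s(e)   [R3 at 1]

no — NF(t₁) = p(0), NF(t₂) = s(e)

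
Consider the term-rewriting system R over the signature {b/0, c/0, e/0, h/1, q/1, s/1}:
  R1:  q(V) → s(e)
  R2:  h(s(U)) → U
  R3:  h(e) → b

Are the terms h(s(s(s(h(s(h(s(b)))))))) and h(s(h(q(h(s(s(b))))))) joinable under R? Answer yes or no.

no — NF(t₁) = s(s(b)), NF(t₂) = e

Reduce t₁ = h(s(s(s(h(s(h(s(b)))))))):
1. h(s(s(s(h(s(h(s(b))))))))  →  s(s(h(s(h(s(b))))))   [R2 at ε]
2. s(s(h(s(h(s(b))))))  →  s(s(h(s(b))))   [R2 at 1.1]
3. s(s(h(s(b))))  →  s(s(b))   [R2 at 1.1]

Reduce t₂ = h(s(h(q(h(s(s(b))))))):
1. h(s(h(q(h(s(s(b)))))))  →  h(q(h(s(s(b)))))   [R2 at ε]
2. h(q(h(s(s(b)))))  →  h(s(e))   [R1 at 1]
3. h(s(e))  →  e   [R2 at ε]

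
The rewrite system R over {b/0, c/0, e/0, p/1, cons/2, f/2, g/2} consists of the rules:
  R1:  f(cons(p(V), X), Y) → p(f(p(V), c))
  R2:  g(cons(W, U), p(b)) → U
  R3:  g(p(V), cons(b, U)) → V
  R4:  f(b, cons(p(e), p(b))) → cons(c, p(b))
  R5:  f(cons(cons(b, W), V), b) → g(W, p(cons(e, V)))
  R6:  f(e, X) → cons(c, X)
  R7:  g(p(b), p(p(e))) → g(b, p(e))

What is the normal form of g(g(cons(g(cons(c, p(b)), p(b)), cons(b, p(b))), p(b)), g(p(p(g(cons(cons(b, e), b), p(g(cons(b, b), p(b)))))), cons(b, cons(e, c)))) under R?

p(b)

1. g(g(cons(g(cons(c, p(b)), p(b)), cons(b, p(b))), p(b)), g(p(p(g(cons(cons(b, e), b), p(g(cons(b, b), p(b)))))), cons(b, cons(e, c))))  →  g(cons(b, p(b)), g(p(p(g(cons(cons(b, e), b), p(g(cons(b, b), p(b)))))), cons(b, cons(e, c))))   [R2 at 1]
2. g(cons(b, p(b)), g(p(p(g(cons(cons(b, e), b), p(g(cons(b, b), p(b)))))), cons(b, cons(e, c))))  →  g(cons(b, p(b)), p(g(cons(cons(b, e), b), p(g(cons(b, b), p(b))))))   [R3 at 2]
3. g(cons(b, p(b)), p(g(cons(cons(b, e), b), p(g(cons(b, b), p(b))))))  →  g(cons(b, p(b)), p(g(cons(cons(b, e), b), p(b))))   [R2 at 2.1.2.1]
4. g(cons(b, p(b)), p(g(cons(cons(b, e), b), p(b))))  →  g(cons(b, p(b)), p(b))   [R2 at 2.1]
5. g(cons(b, p(b)), p(b))  →  p(b)   [R2 at ε]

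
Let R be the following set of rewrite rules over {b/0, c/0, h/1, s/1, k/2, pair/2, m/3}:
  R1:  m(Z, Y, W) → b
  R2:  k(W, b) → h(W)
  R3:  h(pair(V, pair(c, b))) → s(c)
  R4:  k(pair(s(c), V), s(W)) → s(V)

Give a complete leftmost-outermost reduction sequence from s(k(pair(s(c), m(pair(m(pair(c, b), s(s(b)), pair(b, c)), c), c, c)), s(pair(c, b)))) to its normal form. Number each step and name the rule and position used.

s(s(b))

1. s(k(pair(s(c), m(pair(m(pair(c, b), s(s(b)), pair(b, c)), c), c, c)), s(pair(c, b))))  →  s(s(m(pair(m(pair(c, b), s(s(b)), pair(b, c)), c), c, c)))   [R4 at 1]
2. s(s(m(pair(m(pair(c, b), s(s(b)), pair(b, c)), c), c, c)))  →  s(s(b))   [R1 at 1.1]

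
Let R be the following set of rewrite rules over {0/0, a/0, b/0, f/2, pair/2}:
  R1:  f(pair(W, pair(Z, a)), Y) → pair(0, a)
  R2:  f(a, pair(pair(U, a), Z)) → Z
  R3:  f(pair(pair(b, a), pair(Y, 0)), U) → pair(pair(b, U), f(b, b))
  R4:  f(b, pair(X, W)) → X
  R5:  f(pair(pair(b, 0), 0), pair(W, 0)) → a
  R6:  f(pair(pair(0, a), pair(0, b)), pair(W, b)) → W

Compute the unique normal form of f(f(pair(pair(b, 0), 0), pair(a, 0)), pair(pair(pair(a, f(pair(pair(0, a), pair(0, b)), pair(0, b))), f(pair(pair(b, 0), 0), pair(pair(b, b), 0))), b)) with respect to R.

1. f(f(pair(pair(b, 0), 0), pair(a, 0)), pair(pair(pair(a, f(pair(pair(0, a), pair(0, b)), pair(0, b))), f(pair(pair(b, 0), 0), pair(pair(b, b), 0))), b))  →  f(a, pair(pair(pair(a, f(pair(pair(0, a), pair(0, b)), pair(0, b))), f(pair(pair(b, 0), 0), pair(pair(b, b), 0))), b))   [R5 at 1]
2. f(a, pair(pair(pair(a, f(pair(pair(0, a), pair(0, b)), pair(0, b))), f(pair(pair(b, 0), 0), pair(pair(b, b), 0))), b))  →  f(a, pair(pair(pair(a, 0), f(pair(pair(b, 0), 0), pair(pair(b, b), 0))), b))   [R6 at 2.1.1.2]
3. f(a, pair(pair(pair(a, 0), f(pair(pair(b, 0), 0), pair(pair(b, b), 0))), b))  →  f(a, pair(pair(pair(a, 0), a), b))   [R5 at 2.1.2]
4. f(a, pair(pair(pair(a, 0), a), b))  →  b   [R2 at ε]

b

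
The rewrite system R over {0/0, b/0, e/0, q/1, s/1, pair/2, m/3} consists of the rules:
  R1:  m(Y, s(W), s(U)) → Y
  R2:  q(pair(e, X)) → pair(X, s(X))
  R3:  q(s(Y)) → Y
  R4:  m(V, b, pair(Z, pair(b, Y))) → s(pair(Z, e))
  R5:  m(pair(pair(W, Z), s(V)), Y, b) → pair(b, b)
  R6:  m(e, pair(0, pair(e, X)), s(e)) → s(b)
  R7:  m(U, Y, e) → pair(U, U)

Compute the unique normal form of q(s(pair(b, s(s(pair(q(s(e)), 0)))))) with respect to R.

1. q(s(pair(b, s(s(pair(q(s(e)), 0))))))  →  pair(b, s(s(pair(q(s(e)), 0))))   [R3 at ε]
2. pair(b, s(s(pair(q(s(e)), 0))))  →  pair(b, s(s(pair(e, 0))))   [R3 at 2.1.1.1]

pair(b, s(s(pair(e, 0))))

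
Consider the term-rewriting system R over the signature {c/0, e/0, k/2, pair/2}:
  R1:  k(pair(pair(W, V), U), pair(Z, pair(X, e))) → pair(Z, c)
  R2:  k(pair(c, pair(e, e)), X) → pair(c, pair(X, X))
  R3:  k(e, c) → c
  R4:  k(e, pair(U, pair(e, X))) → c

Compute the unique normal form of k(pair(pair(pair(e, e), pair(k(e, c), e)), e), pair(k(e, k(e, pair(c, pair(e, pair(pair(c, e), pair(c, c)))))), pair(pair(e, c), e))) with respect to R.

pair(c, c)

1. k(pair(pair(pair(e, e), pair(k(e, c), e)), e), pair(k(e, k(e, pair(c, pair(e, pair(pair(c, e), pair(c, c)))))), pair(pair(e, c), e)))  →  pair(k(e, k(e, pair(c, pair(e, pair(pair(c, e), pair(c, c)))))), c)   [R1 at ε]
2. pair(k(e, k(e, pair(c, pair(e, pair(pair(c, e), pair(c, c)))))), c)  →  pair(k(e, c), c)   [R4 at 1.2]
3. pair(k(e, c), c)  →  pair(c, c)   [R3 at 1]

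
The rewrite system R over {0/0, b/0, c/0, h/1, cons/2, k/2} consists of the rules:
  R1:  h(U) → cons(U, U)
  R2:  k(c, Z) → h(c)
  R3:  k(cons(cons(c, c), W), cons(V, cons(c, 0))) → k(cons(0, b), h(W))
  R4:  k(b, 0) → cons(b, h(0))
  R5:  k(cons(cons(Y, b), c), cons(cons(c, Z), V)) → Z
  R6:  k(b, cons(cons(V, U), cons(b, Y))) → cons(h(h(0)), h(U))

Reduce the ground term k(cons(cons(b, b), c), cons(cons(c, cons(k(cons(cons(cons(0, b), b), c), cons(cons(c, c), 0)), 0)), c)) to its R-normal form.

cons(c, 0)

1. k(cons(cons(b, b), c), cons(cons(c, cons(k(cons(cons(cons(0, b), b), c), cons(cons(c, c), 0)), 0)), c))  →  cons(k(cons(cons(cons(0, b), b), c), cons(cons(c, c), 0)), 0)   [R5 at ε]
2. cons(k(cons(cons(cons(0, b), b), c), cons(cons(c, c), 0)), 0)  →  cons(c, 0)   [R5 at 1]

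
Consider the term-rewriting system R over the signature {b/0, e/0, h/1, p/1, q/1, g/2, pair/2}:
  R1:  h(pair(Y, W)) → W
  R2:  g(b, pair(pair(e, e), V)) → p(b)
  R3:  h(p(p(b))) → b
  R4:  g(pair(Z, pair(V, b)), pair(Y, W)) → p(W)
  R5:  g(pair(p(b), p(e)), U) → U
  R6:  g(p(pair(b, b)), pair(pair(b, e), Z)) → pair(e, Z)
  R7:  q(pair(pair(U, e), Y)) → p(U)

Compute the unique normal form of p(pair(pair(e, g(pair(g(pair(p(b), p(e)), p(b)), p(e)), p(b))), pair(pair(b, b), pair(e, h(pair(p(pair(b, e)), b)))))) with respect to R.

p(pair(pair(e, p(b)), pair(pair(b, b), pair(e, b))))

1. p(pair(pair(e, g(pair(g(pair(p(b), p(e)), p(b)), p(e)), p(b))), pair(pair(b, b), pair(e, h(pair(p(pair(b, e)), b))))))  →  p(pair(pair(e, g(pair(p(b), p(e)), p(b))), pair(pair(b, b), pair(e, h(pair(p(pair(b, e)), b))))))   [R5 at 1.1.2.1.1]
2. p(pair(pair(e, g(pair(p(b), p(e)), p(b))), pair(pair(b, b), pair(e, h(pair(p(pair(b, e)), b))))))  →  p(pair(pair(e, p(b)), pair(pair(b, b), pair(e, h(pair(p(pair(b, e)), b))))))   [R5 at 1.1.2]
3. p(pair(pair(e, p(b)), pair(pair(b, b), pair(e, h(pair(p(pair(b, e)), b))))))  →  p(pair(pair(e, p(b)), pair(pair(b, b), pair(e, b))))   [R1 at 1.2.2.2]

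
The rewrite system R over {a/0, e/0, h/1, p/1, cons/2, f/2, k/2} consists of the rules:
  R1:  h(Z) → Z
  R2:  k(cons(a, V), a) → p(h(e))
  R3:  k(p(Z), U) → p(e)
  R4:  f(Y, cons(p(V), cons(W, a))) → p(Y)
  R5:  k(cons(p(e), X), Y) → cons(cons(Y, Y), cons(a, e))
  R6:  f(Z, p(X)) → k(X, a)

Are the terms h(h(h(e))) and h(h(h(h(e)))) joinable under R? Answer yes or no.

yes — NF(t₁) = e, NF(t₂) = e

Reduce t₁ = h(h(h(e))):
1. h(h(h(e)))  →  h(h(e))   [R1 at ε]
2. h(h(e))  →  h(e)   [R1 at ε]
3. h(e)  →  e   [R1 at ε]

Reduce t₂ = h(h(h(h(e)))):
1. h(h(h(h(e))))  →  h(h(h(e)))   [R1 at ε]
2. h(h(h(e)))  →  h(h(e))   [R1 at ε]
3. h(h(e))  →  h(e)   [R1 at ε]
4. h(e)  →  e   [R1 at ε]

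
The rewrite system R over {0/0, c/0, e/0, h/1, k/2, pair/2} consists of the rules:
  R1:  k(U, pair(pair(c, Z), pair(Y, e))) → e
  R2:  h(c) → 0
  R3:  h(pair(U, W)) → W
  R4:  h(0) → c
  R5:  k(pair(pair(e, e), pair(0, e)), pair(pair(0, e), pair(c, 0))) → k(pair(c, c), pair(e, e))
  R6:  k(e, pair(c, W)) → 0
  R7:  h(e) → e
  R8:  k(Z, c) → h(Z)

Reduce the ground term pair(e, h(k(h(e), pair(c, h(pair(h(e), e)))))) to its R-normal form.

1. pair(e, h(k(h(e), pair(c, h(pair(h(e), e))))))  →  pair(e, h(k(e, pair(c, h(pair(h(e), e))))))   [R7 at 2.1.1]
2. pair(e, h(k(e, pair(c, h(pair(h(e), e))))))  →  pair(e, h(0))   [R6 at 2.1]
3. pair(e, h(0))  →  pair(e, c)   [R4 at 2]

pair(e, c)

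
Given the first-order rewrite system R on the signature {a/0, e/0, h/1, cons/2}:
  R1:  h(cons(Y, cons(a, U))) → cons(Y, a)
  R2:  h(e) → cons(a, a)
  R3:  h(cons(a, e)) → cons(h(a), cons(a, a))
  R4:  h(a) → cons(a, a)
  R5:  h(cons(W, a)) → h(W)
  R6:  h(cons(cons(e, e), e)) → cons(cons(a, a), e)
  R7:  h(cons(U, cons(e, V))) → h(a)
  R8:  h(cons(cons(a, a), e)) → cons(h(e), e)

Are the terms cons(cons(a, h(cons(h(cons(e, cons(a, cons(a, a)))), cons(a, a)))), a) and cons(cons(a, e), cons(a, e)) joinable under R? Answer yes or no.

Reduce t₁ = cons(cons(a, h(cons(h(cons(e, cons(a, cons(a, a)))), cons(a, a)))), a):
1. cons(cons(a, h(cons(h(cons(e, cons(a, cons(a, a)))), cons(a, a)))), a)  →  cons(cons(a, cons(h(cons(e, cons(a, cons(a, a)))), a)), a)   [R1 at 1.2]
2. cons(cons(a, cons(h(cons(e, cons(a, cons(a, a)))), a)), a)  →  cons(cons(a, cons(cons(e, a), a)), a)   [R1 at 1.2.1]

Reduce t₂ = cons(cons(a, e), cons(a, e)):

no — NF(t₁) = cons(cons(a, cons(cons(e, a), a)), a), NF(t₂) = cons(cons(a, e), cons(a, e))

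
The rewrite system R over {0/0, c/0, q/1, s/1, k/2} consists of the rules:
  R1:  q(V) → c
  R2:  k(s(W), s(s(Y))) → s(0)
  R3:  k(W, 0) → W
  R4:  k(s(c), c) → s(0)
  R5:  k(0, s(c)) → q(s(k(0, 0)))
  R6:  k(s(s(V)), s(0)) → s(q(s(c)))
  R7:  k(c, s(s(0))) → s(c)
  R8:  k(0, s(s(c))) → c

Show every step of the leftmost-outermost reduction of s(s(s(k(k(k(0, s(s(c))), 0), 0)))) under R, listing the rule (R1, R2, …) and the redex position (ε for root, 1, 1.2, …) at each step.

1. s(s(s(k(k(k(0, s(s(c))), 0), 0))))  →  s(s(s(k(k(0, s(s(c))), 0))))   [R3 at 1.1.1]
2. s(s(s(k(k(0, s(s(c))), 0))))  →  s(s(s(k(0, s(s(c))))))   [R3 at 1.1.1]
3. s(s(s(k(0, s(s(c))))))  →  s(s(s(c)))   [R8 at 1.1.1]

s(s(s(c)))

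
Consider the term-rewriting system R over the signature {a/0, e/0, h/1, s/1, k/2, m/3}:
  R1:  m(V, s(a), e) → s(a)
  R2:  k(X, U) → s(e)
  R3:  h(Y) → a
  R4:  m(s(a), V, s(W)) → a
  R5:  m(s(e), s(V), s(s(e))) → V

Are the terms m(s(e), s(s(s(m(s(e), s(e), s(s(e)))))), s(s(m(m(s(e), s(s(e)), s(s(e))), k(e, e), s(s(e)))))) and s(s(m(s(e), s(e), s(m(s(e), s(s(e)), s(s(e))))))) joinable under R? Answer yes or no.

Reduce t₁ = m(s(e), s(s(s(m(s(e), s(e), s(s(e)))))), s(s(m(m(s(e), s(s(e)), s(s(e))), k(e, e), s(s(e)))))):
1. m(s(e), s(s(s(m(s(e), s(e), s(s(e)))))), s(s(m(m(s(e), s(s(e)), s(s(e))), k(e, e), s(s(e))))))  →  m(s(e), s(s(s(e))), s(s(m(m(s(e), s(s(e)), s(s(e))), k(e, e), s(s(e))))))   [R5 at 2.1.1.1]
2. m(s(e), s(s(s(e))), s(s(m(m(s(e), s(s(e)), s(s(e))), k(e, e), s(s(e))))))  →  m(s(e), s(s(s(e))), s(s(m(s(e), k(e, e), s(s(e))))))   [R5 at 3.1.1.1]
3. m(s(e), s(s(s(e))), s(s(m(s(e), k(e, e), s(s(e))))))  →  m(s(e), s(s(s(e))), s(s(m(s(e), s(e), s(s(e))))))   [R2 at 3.1.1.2]
4. m(s(e), s(s(s(e))), s(s(m(s(e), s(e), s(s(e))))))  →  m(s(e), s(s(s(e))), s(s(e)))   [R5 at 3.1.1]
5. m(s(e), s(s(s(e))), s(s(e)))  →  s(s(e))   [R5 at ε]

Reduce t₂ = s(s(m(s(e), s(e), s(m(s(e), s(s(e)), s(s(e))))))):
1. s(s(m(s(e), s(e), s(m(s(e), s(s(e)), s(s(e)))))))  →  s(s(m(s(e), s(e), s(s(e)))))   [R5 at 1.1.3.1]
2. s(s(m(s(e), s(e), s(s(e)))))  →  s(s(e))   [R5 at 1.1]

yes — NF(t₁) = s(s(e)), NF(t₂) = s(s(e))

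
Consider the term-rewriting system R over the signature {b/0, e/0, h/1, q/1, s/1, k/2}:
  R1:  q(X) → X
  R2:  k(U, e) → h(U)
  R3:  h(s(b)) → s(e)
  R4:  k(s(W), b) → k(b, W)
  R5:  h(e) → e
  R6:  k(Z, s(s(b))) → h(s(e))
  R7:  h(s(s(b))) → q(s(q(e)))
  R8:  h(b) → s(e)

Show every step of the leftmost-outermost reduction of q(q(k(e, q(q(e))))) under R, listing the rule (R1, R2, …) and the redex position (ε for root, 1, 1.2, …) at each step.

1. q(q(k(e, q(q(e)))))  →  q(k(e, q(q(e))))   [R1 at ε]
2. q(k(e, q(q(e))))  →  k(e, q(q(e)))   [R1 at ε]
3. k(e, q(q(e)))  →  k(e, q(e))   [R1 at 2]
4. k(e, q(e))  →  k(e, e)   [R1 at 2]
5. k(e, e)  →  h(e)   [R2 at ε]
6. h(e)  →  e   [R5 at ε]

e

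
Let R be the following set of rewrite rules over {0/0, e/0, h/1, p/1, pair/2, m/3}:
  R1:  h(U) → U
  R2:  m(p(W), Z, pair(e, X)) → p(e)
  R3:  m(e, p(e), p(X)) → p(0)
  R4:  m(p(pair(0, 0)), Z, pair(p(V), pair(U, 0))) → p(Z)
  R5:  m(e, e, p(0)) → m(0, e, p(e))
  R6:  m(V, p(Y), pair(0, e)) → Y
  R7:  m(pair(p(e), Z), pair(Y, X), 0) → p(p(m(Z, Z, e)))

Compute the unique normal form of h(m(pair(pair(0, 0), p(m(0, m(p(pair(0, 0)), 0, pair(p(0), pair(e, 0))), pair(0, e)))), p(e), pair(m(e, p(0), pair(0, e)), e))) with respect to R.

e

1. h(m(pair(pair(0, 0), p(m(0, m(p(pair(0, 0)), 0, pair(p(0), pair(e, 0))), pair(0, e)))), p(e), pair(m(e, p(0), pair(0, e)), e)))  →  m(pair(pair(0, 0), p(m(0, m(p(pair(0, 0)), 0, pair(p(0), pair(e, 0))), pair(0, e)))), p(e), pair(m(e, p(0), pair(0, e)), e))   [R1 at ε]
2. m(pair(pair(0, 0), p(m(0, m(p(pair(0, 0)), 0, pair(p(0), pair(e, 0))), pair(0, e)))), p(e), pair(m(e, p(0), pair(0, e)), e))  →  m(pair(pair(0, 0), p(m(0, p(0), pair(0, e)))), p(e), pair(m(e, p(0), pair(0, e)), e))   [R4 at 1.2.1.2]
3. m(pair(pair(0, 0), p(m(0, p(0), pair(0, e)))), p(e), pair(m(e, p(0), pair(0, e)), e))  →  m(pair(pair(0, 0), p(0)), p(e), pair(m(e, p(0), pair(0, e)), e))   [R6 at 1.2.1]
4. m(pair(pair(0, 0), p(0)), p(e), pair(m(e, p(0), pair(0, e)), e))  →  m(pair(pair(0, 0), p(0)), p(e), pair(0, e))   [R6 at 3.1]
5. m(pair(pair(0, 0), p(0)), p(e), pair(0, e))  →  e   [R6 at ε]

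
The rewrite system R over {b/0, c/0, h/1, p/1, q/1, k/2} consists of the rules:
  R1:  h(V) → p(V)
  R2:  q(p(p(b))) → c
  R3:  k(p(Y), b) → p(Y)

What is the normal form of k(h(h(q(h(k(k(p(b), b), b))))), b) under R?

p(p(c))

1. k(h(h(q(h(k(k(p(b), b), b))))), b)  →  k(p(h(q(h(k(k(p(b), b), b))))), b)   [R1 at 1]
2. k(p(h(q(h(k(k(p(b), b), b))))), b)  →  p(h(q(h(k(k(p(b), b), b)))))   [R3 at ε]
3. p(h(q(h(k(k(p(b), b), b)))))  →  p(p(q(h(k(k(p(b), b), b)))))   [R1 at 1]
4. p(p(q(h(k(k(p(b), b), b)))))  →  p(p(q(p(k(k(p(b), b), b)))))   [R1 at 1.1.1]
5. p(p(q(p(k(k(p(b), b), b)))))  →  p(p(q(p(k(p(b), b)))))   [R3 at 1.1.1.1.1]
6. p(p(q(p(k(p(b), b)))))  →  p(p(q(p(p(b)))))   [R3 at 1.1.1.1]
7. p(p(q(p(p(b)))))  →  p(p(c))   [R2 at 1.1]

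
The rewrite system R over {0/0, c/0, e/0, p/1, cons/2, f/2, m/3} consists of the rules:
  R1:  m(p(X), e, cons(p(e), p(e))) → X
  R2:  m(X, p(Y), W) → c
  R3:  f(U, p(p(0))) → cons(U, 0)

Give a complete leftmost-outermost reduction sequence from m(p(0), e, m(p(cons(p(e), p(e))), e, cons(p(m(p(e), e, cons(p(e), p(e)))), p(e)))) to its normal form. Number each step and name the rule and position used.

0

1. m(p(0), e, m(p(cons(p(e), p(e))), e, cons(p(m(p(e), e, cons(p(e), p(e)))), p(e))))  →  m(p(0), e, m(p(cons(p(e), p(e))), e, cons(p(e), p(e))))   [R1 at 3.3.1.1]
2. m(p(0), e, m(p(cons(p(e), p(e))), e, cons(p(e), p(e))))  →  m(p(0), e, cons(p(e), p(e)))   [R1 at 3]
3. m(p(0), e, cons(p(e), p(e)))  →  0   [R1 at ε]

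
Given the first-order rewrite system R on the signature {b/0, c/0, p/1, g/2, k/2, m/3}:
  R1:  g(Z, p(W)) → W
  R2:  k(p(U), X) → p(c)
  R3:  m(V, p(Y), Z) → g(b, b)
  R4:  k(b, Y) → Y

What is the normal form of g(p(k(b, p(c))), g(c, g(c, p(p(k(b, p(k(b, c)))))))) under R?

c

1. g(p(k(b, p(c))), g(c, g(c, p(p(k(b, p(k(b, c))))))))  →  g(p(p(c)), g(c, g(c, p(p(k(b, p(k(b, c))))))))   [R4 at 1.1]
2. g(p(p(c)), g(c, g(c, p(p(k(b, p(k(b, c))))))))  →  g(p(p(c)), g(c, p(k(b, p(k(b, c))))))   [R1 at 2.2]
3. g(p(p(c)), g(c, p(k(b, p(k(b, c))))))  →  g(p(p(c)), k(b, p(k(b, c))))   [R1 at 2]
4. g(p(p(c)), k(b, p(k(b, c))))  →  g(p(p(c)), p(k(b, c)))   [R4 at 2]
5. g(p(p(c)), p(k(b, c)))  →  k(b, c)   [R1 at ε]
6. k(b, c)  →  c   [R4 at ε]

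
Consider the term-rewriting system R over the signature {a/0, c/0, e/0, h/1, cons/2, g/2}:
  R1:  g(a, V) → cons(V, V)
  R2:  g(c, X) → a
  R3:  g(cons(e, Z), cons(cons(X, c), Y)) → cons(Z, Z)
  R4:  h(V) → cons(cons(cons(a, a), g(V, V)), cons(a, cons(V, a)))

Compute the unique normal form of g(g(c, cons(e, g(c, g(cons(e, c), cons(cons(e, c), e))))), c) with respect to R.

1. g(g(c, cons(e, g(c, g(cons(e, c), cons(cons(e, c), e))))), c)  →  g(a, c)   [R2 at 1]
2. g(a, c)  →  cons(c, c)   [R1 at ε]

cons(c, c)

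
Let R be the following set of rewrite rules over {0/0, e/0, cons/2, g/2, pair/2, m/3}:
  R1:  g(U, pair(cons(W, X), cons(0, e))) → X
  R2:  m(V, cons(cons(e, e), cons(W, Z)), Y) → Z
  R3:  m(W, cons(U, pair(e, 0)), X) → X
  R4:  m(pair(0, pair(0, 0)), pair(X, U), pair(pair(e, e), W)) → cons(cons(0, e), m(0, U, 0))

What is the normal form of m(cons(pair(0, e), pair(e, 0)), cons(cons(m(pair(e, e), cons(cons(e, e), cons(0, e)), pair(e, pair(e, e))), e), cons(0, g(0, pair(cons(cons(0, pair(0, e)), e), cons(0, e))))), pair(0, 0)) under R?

1. m(cons(pair(0, e), pair(e, 0)), cons(cons(m(pair(e, e), cons(cons(e, e), cons(0, e)), pair(e, pair(e, e))), e), cons(0, g(0, pair(cons(cons(0, pair(0, e)), e), cons(0, e))))), pair(0, 0))  →  m(cons(pair(0, e), pair(e, 0)), cons(cons(e, e), cons(0, g(0, pair(cons(cons(0, pair(0, e)), e), cons(0, e))))), pair(0, 0))   [R2 at 2.1.1]
2. m(cons(pair(0, e), pair(e, 0)), cons(cons(e, e), cons(0, g(0, pair(cons(cons(0, pair(0, e)), e), cons(0, e))))), pair(0, 0))  →  g(0, pair(cons(cons(0, pair(0, e)), e), cons(0, e)))   [R2 at ε]
3. g(0, pair(cons(cons(0, pair(0, e)), e), cons(0, e)))  →  e   [R1 at ε]

e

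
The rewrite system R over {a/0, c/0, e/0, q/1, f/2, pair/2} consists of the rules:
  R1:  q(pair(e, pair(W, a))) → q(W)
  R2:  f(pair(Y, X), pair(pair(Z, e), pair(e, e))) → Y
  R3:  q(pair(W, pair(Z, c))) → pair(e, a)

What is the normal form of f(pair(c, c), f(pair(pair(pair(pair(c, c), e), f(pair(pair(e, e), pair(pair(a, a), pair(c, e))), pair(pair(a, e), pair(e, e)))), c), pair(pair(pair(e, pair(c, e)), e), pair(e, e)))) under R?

1. f(pair(c, c), f(pair(pair(pair(pair(c, c), e), f(pair(pair(e, e), pair(pair(a, a), pair(c, e))), pair(pair(a, e), pair(e, e)))), c), pair(pair(pair(e, pair(c, e)), e), pair(e, e))))  →  f(pair(c, c), pair(pair(pair(c, c), e), f(pair(pair(e, e), pair(pair(a, a), pair(c, e))), pair(pair(a, e), pair(e, e)))))   [R2 at 2]
2. f(pair(c, c), pair(pair(pair(c, c), e), f(pair(pair(e, e), pair(pair(a, a), pair(c, e))), pair(pair(a, e), pair(e, e)))))  →  f(pair(c, c), pair(pair(pair(c, c), e), pair(e, e)))   [R2 at 2.2]
3. f(pair(c, c), pair(pair(pair(c, c), e), pair(e, e)))  →  c   [R2 at ε]

c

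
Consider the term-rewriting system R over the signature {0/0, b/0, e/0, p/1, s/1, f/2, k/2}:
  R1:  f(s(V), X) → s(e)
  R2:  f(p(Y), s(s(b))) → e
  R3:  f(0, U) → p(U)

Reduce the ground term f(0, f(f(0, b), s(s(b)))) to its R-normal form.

p(e)

1. f(0, f(f(0, b), s(s(b))))  →  p(f(f(0, b), s(s(b))))   [R3 at ε]
2. p(f(f(0, b), s(s(b))))  →  p(f(p(b), s(s(b))))   [R3 at 1.1]
3. p(f(p(b), s(s(b))))  →  p(e)   [R2 at 1]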